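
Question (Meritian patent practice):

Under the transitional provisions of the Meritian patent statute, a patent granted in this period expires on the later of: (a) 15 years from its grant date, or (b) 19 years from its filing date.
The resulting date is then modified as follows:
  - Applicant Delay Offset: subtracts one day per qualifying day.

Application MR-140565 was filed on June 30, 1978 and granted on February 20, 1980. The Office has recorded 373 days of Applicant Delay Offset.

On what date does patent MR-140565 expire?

1996-06-22

(a) grant + 15 years → 20 February 1995.
(b) filing + 19 years → 30 June 1997.
Later of the two: 30 June 1997.
Applicant Delay Offset: −373 days → 22 June 1996.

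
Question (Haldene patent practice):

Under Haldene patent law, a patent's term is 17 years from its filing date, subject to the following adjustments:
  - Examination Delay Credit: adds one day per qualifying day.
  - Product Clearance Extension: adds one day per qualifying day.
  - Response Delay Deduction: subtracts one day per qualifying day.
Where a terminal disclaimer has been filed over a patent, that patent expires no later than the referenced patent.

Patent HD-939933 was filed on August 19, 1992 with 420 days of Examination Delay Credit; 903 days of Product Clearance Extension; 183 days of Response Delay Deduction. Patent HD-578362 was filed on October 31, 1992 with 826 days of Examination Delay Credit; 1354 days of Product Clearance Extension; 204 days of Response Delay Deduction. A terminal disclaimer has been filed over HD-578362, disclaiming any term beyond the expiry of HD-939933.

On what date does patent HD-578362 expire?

October 2, 2012

Natural term of HD-578362:
  Base: filing + 17 years → 31 October 2009.
  Examination Delay Credit: +826 days → 4 February 2012.
  Product Clearance Extension: +1354 days → 20 October 2015.
  Response Delay Deduction: −204 days → 30 March 2015.
Expiry of referenced patent HD-939933:
  Base: filing + 17 years → 19 August 2009.
  Examination Delay Credit: +420 days → 13 October 2010.
  Product Clearance Extension: +903 days → 3 April 2013.
  Response Delay Deduction: −183 days → 2 October 2012.
Terminal disclaimer: HD-578362 expires on the earlier of 30 March 2015 and 2 October 2012.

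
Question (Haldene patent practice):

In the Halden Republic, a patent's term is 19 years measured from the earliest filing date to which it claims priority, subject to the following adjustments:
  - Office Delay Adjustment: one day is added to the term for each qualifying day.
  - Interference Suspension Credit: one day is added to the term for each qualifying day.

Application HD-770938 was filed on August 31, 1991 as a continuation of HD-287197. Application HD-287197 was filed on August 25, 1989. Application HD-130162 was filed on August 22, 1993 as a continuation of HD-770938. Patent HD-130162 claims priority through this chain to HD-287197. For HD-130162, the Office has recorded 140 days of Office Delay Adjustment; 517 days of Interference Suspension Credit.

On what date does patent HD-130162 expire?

Earliest priority filing: 25 August 1989.
Base term: 25 August 1989 + 19 years → 25 August 2008.
Office Delay Adjustment: +140 days → 12 January 2009.
Interference Suspension Credit: +517 days → 13 June 2010.

2010-06-13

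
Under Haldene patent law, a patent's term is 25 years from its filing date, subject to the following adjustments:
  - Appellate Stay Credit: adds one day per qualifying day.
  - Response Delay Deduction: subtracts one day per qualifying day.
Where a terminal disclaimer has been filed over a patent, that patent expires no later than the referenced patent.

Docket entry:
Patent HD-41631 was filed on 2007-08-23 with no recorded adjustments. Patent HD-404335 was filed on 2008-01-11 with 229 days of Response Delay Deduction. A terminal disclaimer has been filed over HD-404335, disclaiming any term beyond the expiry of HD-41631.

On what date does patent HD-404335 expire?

May 27, 2032

Natural term of HD-404335:
  Base: filing + 25 years → 11 January 2033.
  Response Delay Deduction: −229 days → 27 May 2032.
Expiry of referenced patent HD-41631:
  Base: filing + 25 years → 23 August 2032.
Terminal disclaimer: HD-404335 expires on the earlier of 27 May 2032 and 23 August 2032.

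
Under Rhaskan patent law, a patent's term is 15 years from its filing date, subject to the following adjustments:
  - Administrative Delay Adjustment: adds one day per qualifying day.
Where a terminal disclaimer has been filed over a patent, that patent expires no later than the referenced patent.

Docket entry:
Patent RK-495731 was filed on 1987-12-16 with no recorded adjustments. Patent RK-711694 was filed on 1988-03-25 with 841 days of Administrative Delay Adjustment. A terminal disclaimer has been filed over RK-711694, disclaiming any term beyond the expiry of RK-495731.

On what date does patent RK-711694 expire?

Natural term of RK-711694:
  Base: filing + 15 years → 25 March 2003.
  Administrative Delay Adjustment: +841 days → 13 July 2005.
Expiry of referenced patent RK-495731:
  Base: filing + 15 years → 16 December 2002.
Terminal disclaimer: RK-711694 expires on the earlier of 13 July 2005 and 16 December 2002.

December 16, 2002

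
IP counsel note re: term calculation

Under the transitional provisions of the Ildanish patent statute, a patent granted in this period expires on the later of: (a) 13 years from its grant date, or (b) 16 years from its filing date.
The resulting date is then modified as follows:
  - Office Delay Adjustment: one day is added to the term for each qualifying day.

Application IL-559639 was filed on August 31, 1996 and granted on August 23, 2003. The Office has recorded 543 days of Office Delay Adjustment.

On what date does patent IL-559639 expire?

February 17, 2018

(a) grant + 13 years → 23 August 2016.
(b) filing + 16 years → 31 August 2012.
Later of the two: 23 August 2016.
Office Delay Adjustment: +543 days → 17 February 2018.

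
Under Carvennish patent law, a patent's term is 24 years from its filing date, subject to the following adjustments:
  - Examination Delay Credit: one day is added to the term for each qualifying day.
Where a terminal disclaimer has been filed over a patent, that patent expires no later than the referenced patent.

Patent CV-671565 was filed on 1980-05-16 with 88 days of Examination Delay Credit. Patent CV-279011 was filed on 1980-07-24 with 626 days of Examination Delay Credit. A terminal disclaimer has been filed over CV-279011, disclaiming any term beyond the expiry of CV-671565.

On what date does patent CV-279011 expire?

2004-08-12

Natural term of CV-279011:
  Base: filing + 24 years → 24 July 2004.
  Examination Delay Credit: +626 days → 11 April 2006.
Expiry of referenced patent CV-671565:
  Base: filing + 24 years → 16 May 2004.
  Examination Delay Credit: +88 days → 12 August 2004.
Terminal disclaimer: CV-279011 expires on the earlier of 11 April 2006 and 12 August 2004.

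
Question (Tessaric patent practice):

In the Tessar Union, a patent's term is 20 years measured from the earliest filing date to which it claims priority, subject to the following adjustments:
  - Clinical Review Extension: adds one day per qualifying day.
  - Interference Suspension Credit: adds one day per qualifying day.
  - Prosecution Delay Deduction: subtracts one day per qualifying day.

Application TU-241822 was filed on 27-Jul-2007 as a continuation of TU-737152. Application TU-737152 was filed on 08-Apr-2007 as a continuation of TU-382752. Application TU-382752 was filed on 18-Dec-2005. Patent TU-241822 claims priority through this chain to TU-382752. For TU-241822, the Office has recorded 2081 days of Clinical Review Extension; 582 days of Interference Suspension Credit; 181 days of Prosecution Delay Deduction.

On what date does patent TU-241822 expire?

2032-10-04

Earliest priority filing: 18 December 2005.
Base term: 18 December 2005 + 20 years → 18 December 2025.
Clinical Review Extension: +2081 days → 30 August 2031.
Interference Suspension Credit: +582 days → 3 April 2033.
Prosecution Delay Deduction: −181 days → 4 October 2032.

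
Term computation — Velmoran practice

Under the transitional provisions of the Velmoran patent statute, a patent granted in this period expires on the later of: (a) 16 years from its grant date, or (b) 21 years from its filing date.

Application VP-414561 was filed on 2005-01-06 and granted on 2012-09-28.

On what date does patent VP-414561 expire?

(a) grant + 16 years → 28 September 2028.
(b) filing + 21 years → 6 January 2026.
Later of the two: 28 September 2028.

September 28, 2028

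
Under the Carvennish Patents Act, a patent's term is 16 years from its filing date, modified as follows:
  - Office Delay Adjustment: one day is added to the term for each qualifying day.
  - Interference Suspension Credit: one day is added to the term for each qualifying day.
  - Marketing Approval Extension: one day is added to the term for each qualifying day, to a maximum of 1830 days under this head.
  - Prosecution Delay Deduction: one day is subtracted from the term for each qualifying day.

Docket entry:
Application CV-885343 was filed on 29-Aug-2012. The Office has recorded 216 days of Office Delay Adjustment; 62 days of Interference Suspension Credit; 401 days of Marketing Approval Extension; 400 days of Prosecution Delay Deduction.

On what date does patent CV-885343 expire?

Base term: filing date + 16 years → 29 August 2028.
Office Delay Adjustment: +216 days → 2 April 2029.
Interference Suspension Credit: +62 days → 3 June 2029.
Marketing Approval Extension: 401 days (within the 1830-day cap) → +401 days → 9 July 2030.
Prosecution Delay Deduction: −400 days → 4 June 2029.

June 4, 2029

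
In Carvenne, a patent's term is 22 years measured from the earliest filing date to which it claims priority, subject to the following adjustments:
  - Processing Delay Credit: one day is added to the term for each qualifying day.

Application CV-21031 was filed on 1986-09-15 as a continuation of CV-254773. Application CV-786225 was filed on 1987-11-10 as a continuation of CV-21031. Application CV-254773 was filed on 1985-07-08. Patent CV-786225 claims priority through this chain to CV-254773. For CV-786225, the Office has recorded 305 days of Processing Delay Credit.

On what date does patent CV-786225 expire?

Earliest priority filing: 8 July 1985.
Base term: 8 July 1985 + 22 years → 8 July 2007.
Processing Delay Credit: +305 days → 8 May 2008.

2008-05-08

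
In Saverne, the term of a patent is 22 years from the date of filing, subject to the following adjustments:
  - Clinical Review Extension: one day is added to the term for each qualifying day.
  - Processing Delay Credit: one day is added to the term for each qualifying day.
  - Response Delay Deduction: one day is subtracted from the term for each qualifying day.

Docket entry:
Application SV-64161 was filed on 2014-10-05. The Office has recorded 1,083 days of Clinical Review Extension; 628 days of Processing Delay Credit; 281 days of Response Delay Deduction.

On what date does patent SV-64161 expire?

Base term: filing date + 22 years → 5 October 2036.
Clinical Review Extension: +1083 days → 23 September 2039.
Processing Delay Credit: +628 days → 12 June 2041.
Response Delay Deduction: −281 days → 4 September 2040.

September 4, 2040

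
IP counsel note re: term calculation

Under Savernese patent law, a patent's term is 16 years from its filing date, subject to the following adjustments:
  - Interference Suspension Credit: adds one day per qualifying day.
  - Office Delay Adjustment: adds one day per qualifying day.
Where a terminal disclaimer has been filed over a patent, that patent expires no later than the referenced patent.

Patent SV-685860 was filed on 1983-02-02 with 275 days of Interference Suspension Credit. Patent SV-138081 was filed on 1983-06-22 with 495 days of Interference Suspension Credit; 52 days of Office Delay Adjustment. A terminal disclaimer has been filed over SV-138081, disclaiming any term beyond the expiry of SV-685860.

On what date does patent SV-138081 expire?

Natural term of SV-138081:
  Base: filing + 16 years → 22 June 1999.
  Interference Suspension Credit: +495 days → 29 October 2000.
  Office Delay Adjustment: +52 days → 20 December 2000.
Expiry of referenced patent SV-685860:
  Base: filing + 16 years → 2 February 1999.
  Interference Suspension Credit: +275 days → 4 November 1999.
Terminal disclaimer: SV-138081 expires on the earlier of 20 December 2000 and 4 November 1999.

November 4, 1999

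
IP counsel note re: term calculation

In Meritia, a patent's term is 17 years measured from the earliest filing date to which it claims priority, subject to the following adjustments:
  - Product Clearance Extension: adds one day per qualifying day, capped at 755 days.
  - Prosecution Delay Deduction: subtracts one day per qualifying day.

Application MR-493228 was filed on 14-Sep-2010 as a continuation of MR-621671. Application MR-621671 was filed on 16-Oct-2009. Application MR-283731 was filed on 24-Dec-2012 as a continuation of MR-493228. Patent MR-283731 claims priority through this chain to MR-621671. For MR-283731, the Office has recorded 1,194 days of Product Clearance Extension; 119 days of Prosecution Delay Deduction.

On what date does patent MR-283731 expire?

Earliest priority filing: 16 October 2009.
Base term: 16 October 2009 + 17 years → 16 October 2026.
Product Clearance Extension: 1194 days claimed exceeds the 755-day cap, so +755 days → 9 November 2028.
Prosecution Delay Deduction: −119 days → 13 July 2028.

July 13, 2028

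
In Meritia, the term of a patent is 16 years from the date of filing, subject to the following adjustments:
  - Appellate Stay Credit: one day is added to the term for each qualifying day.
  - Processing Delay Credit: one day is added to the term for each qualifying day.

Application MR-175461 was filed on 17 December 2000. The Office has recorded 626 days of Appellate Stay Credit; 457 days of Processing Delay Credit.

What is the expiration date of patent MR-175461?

December 5, 2019

Base term: filing date + 16 years → 17 December 2016.
Appellate Stay Credit: +626 days → 4 September 2018.
Processing Delay Credit: +457 days → 5 December 2019.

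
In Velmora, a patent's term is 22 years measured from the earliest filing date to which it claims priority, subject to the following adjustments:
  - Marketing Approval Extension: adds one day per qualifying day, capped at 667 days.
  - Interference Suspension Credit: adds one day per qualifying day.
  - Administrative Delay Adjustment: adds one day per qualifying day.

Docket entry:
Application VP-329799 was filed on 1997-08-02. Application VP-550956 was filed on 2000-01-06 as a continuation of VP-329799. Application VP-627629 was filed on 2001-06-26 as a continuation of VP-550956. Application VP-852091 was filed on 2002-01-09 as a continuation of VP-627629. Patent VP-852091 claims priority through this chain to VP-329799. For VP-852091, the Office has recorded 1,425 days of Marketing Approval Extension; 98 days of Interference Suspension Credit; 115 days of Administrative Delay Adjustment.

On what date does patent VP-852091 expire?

December 29, 2021

Earliest priority filing: 2 August 1997.
Base term: 2 August 1997 + 22 years → 2 August 2019.
Marketing Approval Extension: 1425 days claimed exceeds the 667-day cap, so +667 days → 30 May 2021.
Interference Suspension Credit: +98 days → 5 September 2021.
Administrative Delay Adjustment: +115 days → 29 December 2021.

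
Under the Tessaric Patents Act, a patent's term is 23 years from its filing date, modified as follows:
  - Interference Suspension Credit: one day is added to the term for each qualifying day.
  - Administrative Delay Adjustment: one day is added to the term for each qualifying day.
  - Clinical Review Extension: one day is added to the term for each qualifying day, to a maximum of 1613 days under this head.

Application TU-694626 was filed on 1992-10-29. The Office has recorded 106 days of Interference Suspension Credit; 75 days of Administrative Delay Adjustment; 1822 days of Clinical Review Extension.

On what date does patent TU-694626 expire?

Base term: filing date + 23 years → 29 October 2015.
Interference Suspension Credit: +106 days → 12 February 2016.
Administrative Delay Adjustment: +75 days → 27 April 2016.
Clinical Review Extension: 1822 days claimed exceeds the 1613-day cap, so +1613 days → 26 September 2020.

September 26, 2020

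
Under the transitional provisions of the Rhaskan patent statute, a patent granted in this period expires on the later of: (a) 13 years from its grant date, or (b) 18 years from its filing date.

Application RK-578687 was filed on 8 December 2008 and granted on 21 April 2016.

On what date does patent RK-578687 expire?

(a) grant + 13 years → 21 April 2029.
(b) filing + 18 years → 8 December 2026.
Later of the two: 21 April 2029.

2029-04-21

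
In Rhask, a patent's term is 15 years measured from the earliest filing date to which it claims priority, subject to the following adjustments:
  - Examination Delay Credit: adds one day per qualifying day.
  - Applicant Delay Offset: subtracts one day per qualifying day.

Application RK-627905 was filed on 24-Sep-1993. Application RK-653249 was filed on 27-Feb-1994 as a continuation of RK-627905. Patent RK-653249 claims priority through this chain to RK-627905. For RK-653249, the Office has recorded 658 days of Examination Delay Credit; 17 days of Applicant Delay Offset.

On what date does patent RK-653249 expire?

Earliest priority filing: 24 September 1993.
Base term: 24 September 1993 + 15 years → 24 September 2008.
Examination Delay Credit: +658 days → 14 July 2010.
Applicant Delay Offset: −17 days → 27 June 2010.

2010-06-27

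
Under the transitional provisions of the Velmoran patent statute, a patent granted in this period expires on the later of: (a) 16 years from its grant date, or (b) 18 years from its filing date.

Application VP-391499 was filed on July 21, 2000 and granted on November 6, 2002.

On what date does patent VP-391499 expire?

(a) grant + 16 years → 6 November 2018.
(b) filing + 18 years → 21 July 2018.
Later of the two: 6 November 2018.

November 6, 2018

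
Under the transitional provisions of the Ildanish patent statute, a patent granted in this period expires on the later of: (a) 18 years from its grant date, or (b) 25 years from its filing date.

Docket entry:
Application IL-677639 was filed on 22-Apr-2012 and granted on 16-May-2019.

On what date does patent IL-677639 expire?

2037-05-16

(a) grant + 18 years → 16 May 2037.
(b) filing + 25 years → 22 April 2037.
Later of the two: 16 May 2037.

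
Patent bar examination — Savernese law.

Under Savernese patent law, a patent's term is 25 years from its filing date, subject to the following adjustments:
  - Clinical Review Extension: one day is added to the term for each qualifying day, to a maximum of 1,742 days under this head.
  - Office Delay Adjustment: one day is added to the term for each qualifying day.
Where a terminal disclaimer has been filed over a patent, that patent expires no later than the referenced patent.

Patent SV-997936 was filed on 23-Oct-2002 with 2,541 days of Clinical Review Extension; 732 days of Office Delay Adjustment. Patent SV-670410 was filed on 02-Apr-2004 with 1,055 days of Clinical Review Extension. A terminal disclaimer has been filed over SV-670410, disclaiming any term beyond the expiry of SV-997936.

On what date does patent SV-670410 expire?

February 21, 2032

Natural term of SV-670410:
  Base: filing + 25 years → 2 April 2029.
  Clinical Review Extension: 1055 days (within the 1742-day cap) → +1055 days → 21 February 2032.
Expiry of referenced patent SV-997936:
  Base: filing + 25 years → 23 October 2027.
  Clinical Review Extension: 2541 days claimed exceeds the 1742-day cap, so +1742 days → 30 July 2032.
  Office Delay Adjustment: +732 days → 1 August 2034.
Terminal disclaimer: SV-670410 expires on the earlier of 21 February 2032 and 1 August 2034.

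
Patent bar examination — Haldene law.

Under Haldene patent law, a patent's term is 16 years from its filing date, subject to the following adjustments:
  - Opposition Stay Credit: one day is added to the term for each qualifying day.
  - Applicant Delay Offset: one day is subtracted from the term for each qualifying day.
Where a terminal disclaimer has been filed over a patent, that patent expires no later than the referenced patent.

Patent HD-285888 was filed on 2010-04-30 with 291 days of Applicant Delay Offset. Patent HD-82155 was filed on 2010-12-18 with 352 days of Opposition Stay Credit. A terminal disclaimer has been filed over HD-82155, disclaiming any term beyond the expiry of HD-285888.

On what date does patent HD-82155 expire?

Natural term of HD-82155:
  Base: filing + 16 years → 18 December 2026.
  Opposition Stay Credit: +352 days → 5 December 2027.
Expiry of referenced patent HD-285888:
  Base: filing + 16 years → 30 April 2026.
  Applicant Delay Offset: −291 days → 13 July 2025.
Terminal disclaimer: HD-82155 expires on the earlier of 5 December 2027 and 13 July 2025.

July 13, 2025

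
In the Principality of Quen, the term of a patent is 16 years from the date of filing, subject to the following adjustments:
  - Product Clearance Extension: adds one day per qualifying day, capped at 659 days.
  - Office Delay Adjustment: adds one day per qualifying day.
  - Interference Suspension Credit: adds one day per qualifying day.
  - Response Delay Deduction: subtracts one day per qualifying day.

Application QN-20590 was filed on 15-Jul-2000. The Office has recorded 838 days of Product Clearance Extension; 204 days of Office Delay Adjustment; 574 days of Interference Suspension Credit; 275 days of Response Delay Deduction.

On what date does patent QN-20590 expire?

Base term: filing date + 16 years → 15 July 2016.
Product Clearance Extension: 838 days claimed exceeds the 659-day cap, so +659 days → 5 May 2018.
Office Delay Adjustment: +204 days → 25 November 2018.
Interference Suspension Credit: +574 days → 21 June 2020.
Response Delay Deduction: −275 days → 20 September 2019.

2019-09-20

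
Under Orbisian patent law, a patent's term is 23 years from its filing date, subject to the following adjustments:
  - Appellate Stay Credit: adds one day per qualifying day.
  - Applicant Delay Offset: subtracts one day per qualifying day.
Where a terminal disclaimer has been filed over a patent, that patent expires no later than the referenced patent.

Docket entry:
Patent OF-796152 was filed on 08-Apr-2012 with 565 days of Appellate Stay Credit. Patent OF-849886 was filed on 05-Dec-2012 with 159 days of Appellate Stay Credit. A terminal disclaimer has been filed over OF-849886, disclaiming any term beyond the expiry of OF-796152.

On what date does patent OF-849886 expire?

2036-05-12

Natural term of OF-849886:
  Base: filing + 23 years → 5 December 2035.
  Appellate Stay Credit: +159 days → 12 May 2036.
Expiry of referenced patent OF-796152:
  Base: filing + 23 years → 8 April 2035.
  Appellate Stay Credit: +565 days → 24 October 2036.
Terminal disclaimer: OF-849886 expires on the earlier of 12 May 2036 and 24 October 2036.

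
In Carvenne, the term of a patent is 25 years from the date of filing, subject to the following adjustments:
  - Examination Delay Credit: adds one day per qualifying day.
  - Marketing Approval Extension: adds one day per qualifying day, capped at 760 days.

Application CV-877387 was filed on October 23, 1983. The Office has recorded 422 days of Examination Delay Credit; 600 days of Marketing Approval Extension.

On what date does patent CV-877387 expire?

August 11, 2011

Base term: filing date + 25 years → 23 October 2008.
Examination Delay Credit: +422 days → 19 December 2009.
Marketing Approval Extension: 600 days (within the 760-day cap) → +600 days → 11 August 2011.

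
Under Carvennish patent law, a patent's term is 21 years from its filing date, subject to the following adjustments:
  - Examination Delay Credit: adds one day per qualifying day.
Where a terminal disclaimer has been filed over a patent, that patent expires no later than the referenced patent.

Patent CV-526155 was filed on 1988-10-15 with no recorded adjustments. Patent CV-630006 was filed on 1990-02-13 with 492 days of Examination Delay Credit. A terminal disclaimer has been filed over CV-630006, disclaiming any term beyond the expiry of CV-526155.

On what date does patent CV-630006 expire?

2009-10-15

Natural term of CV-630006:
  Base: filing + 21 years → 13 February 2011.
  Examination Delay Credit: +492 days → 19 June 2012.
Expiry of referenced patent CV-526155:
  Base: filing + 21 years → 15 October 2009.
Terminal disclaimer: CV-630006 expires on the earlier of 19 June 2012 and 15 October 2009.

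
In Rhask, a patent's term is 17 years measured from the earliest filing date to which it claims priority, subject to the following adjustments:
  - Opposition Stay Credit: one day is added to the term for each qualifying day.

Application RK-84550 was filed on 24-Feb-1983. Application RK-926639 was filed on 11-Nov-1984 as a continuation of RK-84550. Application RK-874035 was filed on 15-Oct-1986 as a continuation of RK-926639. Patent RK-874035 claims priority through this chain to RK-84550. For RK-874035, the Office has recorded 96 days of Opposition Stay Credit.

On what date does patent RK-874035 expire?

2000-05-30

Earliest priority filing: 24 February 1983.
Base term: 24 February 1983 + 17 years → 24 February 2000.
Opposition Stay Credit: +96 days → 30 May 2000.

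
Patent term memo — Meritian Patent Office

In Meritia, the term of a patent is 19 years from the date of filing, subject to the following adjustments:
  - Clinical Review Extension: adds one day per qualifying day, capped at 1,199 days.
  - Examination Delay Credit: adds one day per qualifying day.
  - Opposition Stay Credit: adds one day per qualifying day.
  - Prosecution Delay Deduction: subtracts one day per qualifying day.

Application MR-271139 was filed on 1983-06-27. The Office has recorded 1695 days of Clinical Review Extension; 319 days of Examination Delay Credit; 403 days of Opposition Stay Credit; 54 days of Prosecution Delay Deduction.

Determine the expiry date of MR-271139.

August 7, 2007

Base term: filing date + 19 years → 27 June 2002.
Clinical Review Extension: 1695 days claimed exceeds the 1199-day cap, so +1199 days → 8 October 2005.
Examination Delay Credit: +319 days → 23 August 2006.
Opposition Stay Credit: +403 days → 30 September 2007.
Prosecution Delay Deduction: −54 days → 7 August 2007.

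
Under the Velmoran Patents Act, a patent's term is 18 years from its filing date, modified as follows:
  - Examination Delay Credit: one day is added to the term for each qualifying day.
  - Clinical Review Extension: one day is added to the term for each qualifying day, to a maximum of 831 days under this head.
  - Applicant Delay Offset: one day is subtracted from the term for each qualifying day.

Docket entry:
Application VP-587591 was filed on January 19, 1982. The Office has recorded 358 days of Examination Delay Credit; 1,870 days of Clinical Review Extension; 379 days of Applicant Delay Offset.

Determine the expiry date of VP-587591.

Base term: filing date + 18 years → 19 January 2000.
Examination Delay Credit: +358 days → 11 January 2001.
Clinical Review Extension: 1870 days claimed exceeds the 831-day cap, so +831 days → 22 April 2003.
Applicant Delay Offset: −379 days → 8 April 2002.

April 8, 2002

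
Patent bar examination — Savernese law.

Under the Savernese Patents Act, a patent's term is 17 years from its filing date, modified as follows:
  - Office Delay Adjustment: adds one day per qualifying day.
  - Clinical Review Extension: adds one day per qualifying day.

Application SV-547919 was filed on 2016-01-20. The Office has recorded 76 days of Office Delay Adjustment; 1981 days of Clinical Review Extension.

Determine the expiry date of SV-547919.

Base term: filing date + 17 years → 20 January 2033.
Office Delay Adjustment: +76 days → 6 April 2033.
Clinical Review Extension: +1981 days → 8 September 2038.

2038-09-08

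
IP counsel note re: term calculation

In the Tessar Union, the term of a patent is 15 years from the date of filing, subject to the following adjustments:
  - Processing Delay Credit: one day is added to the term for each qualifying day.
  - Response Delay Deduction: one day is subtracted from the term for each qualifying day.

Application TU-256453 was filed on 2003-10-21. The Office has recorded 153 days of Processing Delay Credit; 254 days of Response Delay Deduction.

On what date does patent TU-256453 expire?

Base term: filing date + 15 years → 21 October 2018.
Processing Delay Credit: +153 days → 23 March 2019.
Response Delay Deduction: −254 days → 12 July 2018.

July 12, 2018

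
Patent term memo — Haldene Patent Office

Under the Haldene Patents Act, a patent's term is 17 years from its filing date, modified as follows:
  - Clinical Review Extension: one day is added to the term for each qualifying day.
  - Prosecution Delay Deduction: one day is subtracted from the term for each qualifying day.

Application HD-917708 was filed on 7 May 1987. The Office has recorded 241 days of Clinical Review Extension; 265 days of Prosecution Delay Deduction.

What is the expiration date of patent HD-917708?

Base term: filing date + 17 years → 7 May 2004.
Clinical Review Extension: +241 days → 3 January 2005.
Prosecution Delay Deduction: −265 days → 13 April 2004.

April 13, 2004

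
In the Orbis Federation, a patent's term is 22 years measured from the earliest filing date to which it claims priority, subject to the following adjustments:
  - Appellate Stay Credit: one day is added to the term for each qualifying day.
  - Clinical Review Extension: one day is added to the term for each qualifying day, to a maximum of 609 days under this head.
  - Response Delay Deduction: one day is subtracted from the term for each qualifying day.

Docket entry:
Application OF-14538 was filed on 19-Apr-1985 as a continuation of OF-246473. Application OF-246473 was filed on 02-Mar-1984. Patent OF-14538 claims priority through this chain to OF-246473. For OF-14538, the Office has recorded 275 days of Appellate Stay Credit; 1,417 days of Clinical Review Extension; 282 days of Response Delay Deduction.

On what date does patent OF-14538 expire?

Earliest priority filing: 2 March 1984.
Base term: 2 March 1984 + 22 years → 2 March 2006.
Appellate Stay Credit: +275 days → 2 December 2006.
Clinical Review Extension: 1417 days claimed exceeds the 609-day cap, so +609 days → 2 August 2008.
Response Delay Deduction: −282 days → 25 October 2007.

2007-10-25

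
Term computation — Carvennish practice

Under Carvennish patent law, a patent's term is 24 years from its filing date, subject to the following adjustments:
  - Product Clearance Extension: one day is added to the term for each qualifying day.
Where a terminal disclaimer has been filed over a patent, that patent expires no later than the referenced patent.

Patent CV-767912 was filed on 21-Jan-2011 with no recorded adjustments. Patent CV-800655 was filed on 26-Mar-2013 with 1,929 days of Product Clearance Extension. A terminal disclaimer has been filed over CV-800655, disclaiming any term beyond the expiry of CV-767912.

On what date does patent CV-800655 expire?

January 21, 2035

Natural term of CV-800655:
  Base: filing + 24 years → 26 March 2037.
  Product Clearance Extension: +1929 days → 7 July 2042.
Expiry of referenced patent CV-767912:
  Base: filing + 24 years → 21 January 2035.
Terminal disclaimer: CV-800655 expires on the earlier of 7 July 2042 and 21 January 2035.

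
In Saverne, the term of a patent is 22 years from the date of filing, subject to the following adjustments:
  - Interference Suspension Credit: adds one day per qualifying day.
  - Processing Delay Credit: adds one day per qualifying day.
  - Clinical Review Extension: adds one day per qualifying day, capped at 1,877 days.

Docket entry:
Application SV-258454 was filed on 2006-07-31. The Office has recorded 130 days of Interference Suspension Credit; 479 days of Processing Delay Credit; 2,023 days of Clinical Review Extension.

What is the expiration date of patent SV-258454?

Base term: filing date + 22 years → 31 July 2028.
Interference Suspension Credit: +130 days → 8 December 2028.
Processing Delay Credit: +479 days → 1 April 2030.
Clinical Review Extension: 2023 days claimed exceeds the 1877-day cap, so +1877 days → 22 May 2035.

2035-05-22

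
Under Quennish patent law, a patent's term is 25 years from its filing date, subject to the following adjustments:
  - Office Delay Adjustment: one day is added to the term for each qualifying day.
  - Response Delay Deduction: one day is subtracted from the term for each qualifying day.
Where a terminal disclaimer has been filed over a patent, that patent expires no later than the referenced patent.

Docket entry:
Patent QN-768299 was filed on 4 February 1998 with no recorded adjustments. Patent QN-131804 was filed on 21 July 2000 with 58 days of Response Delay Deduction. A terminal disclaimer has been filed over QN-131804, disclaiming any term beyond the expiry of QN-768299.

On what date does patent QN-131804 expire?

February 4, 2023

Natural term of QN-131804:
  Base: filing + 25 years → 21 July 2025.
  Response Delay Deduction: −58 days → 24 May 2025.
Expiry of referenced patent QN-768299:
  Base: filing + 25 years → 4 February 2023.
Terminal disclaimer: QN-131804 expires on the earlier of 24 May 2025 and 4 February 2023.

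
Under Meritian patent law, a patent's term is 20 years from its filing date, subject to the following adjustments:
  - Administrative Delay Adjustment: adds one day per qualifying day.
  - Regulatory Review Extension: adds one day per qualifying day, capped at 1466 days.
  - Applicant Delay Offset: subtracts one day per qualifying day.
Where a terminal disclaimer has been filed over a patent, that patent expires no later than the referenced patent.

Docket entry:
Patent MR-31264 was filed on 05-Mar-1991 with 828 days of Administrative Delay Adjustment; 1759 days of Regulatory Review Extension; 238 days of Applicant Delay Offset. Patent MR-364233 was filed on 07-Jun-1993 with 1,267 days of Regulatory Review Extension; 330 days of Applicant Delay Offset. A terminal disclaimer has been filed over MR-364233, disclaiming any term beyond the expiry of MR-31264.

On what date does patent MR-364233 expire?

Natural term of MR-364233:
  Base: filing + 20 years → 7 June 2013.
  Regulatory Review Extension: 1267 days (within the 1466-day cap) → +1267 days → 25 November 2016.
  Applicant Delay Offset: −330 days → 31 December 2015.
Expiry of referenced patent MR-31264:
  Base: filing + 20 years → 5 March 2011.
  Administrative Delay Adjustment: +828 days → 10 June 2013.
  Regulatory Review Extension: 1759 days claimed exceeds the 1466-day cap, so +1466 days → 15 June 2017.
  Applicant Delay Offset: −238 days → 20 October 2016.
Terminal disclaimer: MR-364233 expires on the earlier of 31 December 2015 and 20 October 2016.

December 31, 2015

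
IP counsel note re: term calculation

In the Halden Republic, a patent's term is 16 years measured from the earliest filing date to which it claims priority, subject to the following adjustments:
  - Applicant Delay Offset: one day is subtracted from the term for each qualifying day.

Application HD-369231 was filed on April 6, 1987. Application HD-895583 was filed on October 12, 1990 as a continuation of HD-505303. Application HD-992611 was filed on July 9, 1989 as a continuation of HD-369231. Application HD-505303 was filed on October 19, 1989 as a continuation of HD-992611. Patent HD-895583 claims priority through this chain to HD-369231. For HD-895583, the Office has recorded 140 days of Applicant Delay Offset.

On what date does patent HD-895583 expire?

Earliest priority filing: 6 April 1987.
Base term: 6 April 1987 + 16 years → 6 April 2003.
Applicant Delay Offset: −140 days → 17 November 2002.

November 17, 2002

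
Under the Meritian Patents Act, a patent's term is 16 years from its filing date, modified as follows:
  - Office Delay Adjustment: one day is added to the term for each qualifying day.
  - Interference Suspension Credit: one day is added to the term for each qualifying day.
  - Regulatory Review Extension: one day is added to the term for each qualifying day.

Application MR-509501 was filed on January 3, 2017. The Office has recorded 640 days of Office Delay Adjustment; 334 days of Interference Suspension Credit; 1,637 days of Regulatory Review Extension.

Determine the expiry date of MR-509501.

Base term: filing date + 16 years → 3 January 2033.
Office Delay Adjustment: +640 days → 5 October 2034.
Interference Suspension Credit: +334 days → 4 September 2035.
Regulatory Review Extension: +1637 days → 27 February 2040.

February 27, 2040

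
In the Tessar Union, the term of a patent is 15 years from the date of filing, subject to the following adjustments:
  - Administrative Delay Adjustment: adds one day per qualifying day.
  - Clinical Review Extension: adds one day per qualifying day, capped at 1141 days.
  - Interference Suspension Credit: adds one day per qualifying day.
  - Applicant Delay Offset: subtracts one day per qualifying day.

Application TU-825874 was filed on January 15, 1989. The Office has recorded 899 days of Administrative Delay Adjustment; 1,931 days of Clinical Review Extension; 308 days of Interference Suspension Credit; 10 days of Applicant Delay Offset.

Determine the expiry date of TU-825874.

2010-06-10

Base term: filing date + 15 years → 15 January 2004.
Administrative Delay Adjustment: +899 days → 2 July 2006.
Clinical Review Extension: 1931 days claimed exceeds the 1141-day cap, so +1141 days → 16 August 2009.
Interference Suspension Credit: +308 days → 20 June 2010.
Applicant Delay Offset: −10 days → 10 June 2010.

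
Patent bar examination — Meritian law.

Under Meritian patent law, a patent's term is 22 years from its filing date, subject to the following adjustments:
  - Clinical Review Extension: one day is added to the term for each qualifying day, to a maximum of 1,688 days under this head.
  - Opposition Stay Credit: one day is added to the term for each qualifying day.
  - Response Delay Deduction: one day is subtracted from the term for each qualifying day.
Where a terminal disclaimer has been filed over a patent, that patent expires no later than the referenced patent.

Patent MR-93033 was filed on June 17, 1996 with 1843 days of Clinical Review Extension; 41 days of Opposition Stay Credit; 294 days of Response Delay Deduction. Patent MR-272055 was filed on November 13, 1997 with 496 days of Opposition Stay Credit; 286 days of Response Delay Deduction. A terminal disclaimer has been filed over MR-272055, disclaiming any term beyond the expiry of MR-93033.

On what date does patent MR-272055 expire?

Natural term of MR-272055:
  Base: filing + 22 years → 13 November 2019.
  Opposition Stay Credit: +496 days → 23 March 2021.
  Response Delay Deduction: −286 days → 10 June 2020.
Expiry of referenced patent MR-93033:
  Base: filing + 22 years → 17 June 2018.
  Clinical Review Extension: 1843 days claimed exceeds the 1688-day cap, so +1688 days → 30 January 2023.
  Opposition Stay Credit: +41 days → 12 March 2023.
  Response Delay Deduction: −294 days → 22 May 2022.
Terminal disclaimer: MR-272055 expires on the earlier of 10 June 2020 and 22 May 2022.

June 10, 2020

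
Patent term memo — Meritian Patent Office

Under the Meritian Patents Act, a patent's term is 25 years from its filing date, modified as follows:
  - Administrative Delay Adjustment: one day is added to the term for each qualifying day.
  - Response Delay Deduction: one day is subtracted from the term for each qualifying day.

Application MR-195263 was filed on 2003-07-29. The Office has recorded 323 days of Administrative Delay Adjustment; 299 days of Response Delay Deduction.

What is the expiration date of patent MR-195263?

Base term: filing date + 25 years → 29 July 2028.
Administrative Delay Adjustment: +323 days → 17 June 2029.
Response Delay Deduction: −299 days → 22 August 2028.

2028-08-22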